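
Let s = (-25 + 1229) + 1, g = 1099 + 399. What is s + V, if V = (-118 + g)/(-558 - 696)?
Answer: 251615/209 ≈ 1203.9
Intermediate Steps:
g = 1498
V = -230/209 (V = (-118 + 1498)/(-558 - 696) = 1380/(-1254) = 1380*(-1/1254) = -230/209 ≈ -1.1005)
s = 1205 (s = 1204 + 1 = 1205)
s + V = 1205 - 230/209 = 251615/209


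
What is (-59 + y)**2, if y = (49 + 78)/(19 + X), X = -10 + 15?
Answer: 1661521/576 ≈ 2884.6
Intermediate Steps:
X = 5
y = 127/24 (y = (49 + 78)/(19 + 5) = 127/24 ≈ 5.2917)
(-59 + y)**2 = (-59 + 127/24)**2 = (-1289/24)**2 = 1661521/576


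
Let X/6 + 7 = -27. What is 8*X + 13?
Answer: -1619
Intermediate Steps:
X = -204 (X = -42 + 6*(-27) = -42 - 162 = -204)
8*X + 13 = 8*(-204) + 13 = -1632 + 13 = -1619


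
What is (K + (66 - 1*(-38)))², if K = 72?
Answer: 30976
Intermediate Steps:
(K + (66 - 1*(-38)))² = (72 + (66 - 1*(-38)))² = (72 + (66 + 38))² = (72 + 104)² = 176² = 30976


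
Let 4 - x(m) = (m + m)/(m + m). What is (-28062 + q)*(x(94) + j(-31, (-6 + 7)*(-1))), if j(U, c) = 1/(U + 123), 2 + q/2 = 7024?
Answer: -1941493/46 ≈ -42206.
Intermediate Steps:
q = 14044 (q = -4 + 2*7024 = -4 + 14048 = 14044)
x(m) = 3 (x(m) = 4 - (m + m)/(m + m) = 4 - 2*m/(2*m) = 4 - 2*m*1/(2*m) = 4 - 1*1 = 4 - 1 = 3)
j(U, c) = 1/(123 + U)
(-28062 + q)*(x(94) + j(-31, (-6 + 7)*(-1))) = (-28062 + 14044)*(3 + 1/(123 - 31)) = -14018*(3 + 1/92) = -14018*277/92 = -1941493/46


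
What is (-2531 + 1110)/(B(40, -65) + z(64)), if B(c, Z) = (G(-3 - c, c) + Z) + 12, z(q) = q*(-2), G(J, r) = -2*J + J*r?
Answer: 1421/1815 ≈ 0.78292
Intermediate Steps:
z(q) = -2*q
B(c, Z) = 12 + Z + (-3 - c)*(-2 + c) (B(c, Z) = ((-3 - c)*(-2 + c) + Z) + 12 = (Z + (-3 - c)*(-2 + c)) + 12 = 12 + Z + (-3 - c)*(-2 + c))
(-2531 + 1110)/(B(40, -65) + z(64)) = (-2531 + 1110)/((18 - 65 - 1*40 - 1*40²) - 2*64) = -1421/((18 - 65 - 40 - 1*1600) - 128) = -1421/((18 - 65 - 40 - 1600) - 128) = -1421/(-1687 - 128) = -1421/(-1815) = -1421*(-1/1815) = 1421/1815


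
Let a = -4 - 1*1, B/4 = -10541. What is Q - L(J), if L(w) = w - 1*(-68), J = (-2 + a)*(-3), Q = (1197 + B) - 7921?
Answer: -48977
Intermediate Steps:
B = -42164 (B = 4*(-10541) = -42164)
a = -5 (a = -4 - 1 = -5)
Q = -48888 (Q = (1197 - 42164) - 7921 = -40967 - 7921 = -48888)
J = 21 (J = (-2 - 5)*(-3) = -7*(-3) = 21)
L(w) = 68 + w (L(w) = w + 68 = 68 + w)
Q - L(J) = -48888 - (68 + 21) = -48888 - 1*89 = -48888 - 89 = -48977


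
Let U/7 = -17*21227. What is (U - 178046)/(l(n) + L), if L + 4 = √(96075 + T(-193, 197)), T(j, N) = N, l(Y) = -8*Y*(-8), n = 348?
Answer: -15053496453/123941888 + 2704059*√6017/123941888 ≈ -119.76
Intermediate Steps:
l(Y) = 64*Y
U = -2526013 (U = 7*(-17*21227) = 7*(-360859) = -2526013)
L = -4 + 4*√6017 (L = -4 + √(96075 + 197) = -4 + √96272 = -4 + 4*√6017 ≈ 306.28)
(U - 178046)/(l(n) + L) = (-2526013 - 178046)/(64*348 + (-4 + 4*√6017)) = -2704059/(22272 + (-4 + 4*√6017)) = -2704059/(22268 + 4*√6017)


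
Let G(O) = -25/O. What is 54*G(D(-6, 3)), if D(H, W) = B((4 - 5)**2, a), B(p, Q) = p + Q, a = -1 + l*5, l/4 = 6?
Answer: -45/4 ≈ -11.250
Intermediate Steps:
l = 24 (l = 4*6 = 24)
a = 119 (a = -1 + 24*5 = -1 + 120 = 119)
B(p, Q) = Q + p
D(H, W) = 120 (D(H, W) = 119 + (4 - 5)**2 = 119 + (-1)**2 = 119 + 1 = 120)
54*G(D(-6, 3)) = 54*(-25/120) = 54*(-25*1/120) = 54*(-5/24) = -45/4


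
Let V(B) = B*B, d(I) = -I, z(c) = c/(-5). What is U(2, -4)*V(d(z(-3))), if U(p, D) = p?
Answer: 18/25 ≈ 0.72000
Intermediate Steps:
z(c) = -c/5 (z(c) = c*(-⅕) = -c/5)
V(B) = B²
U(2, -4)*V(d(z(-3))) = 2*(-(-1)*(-3)/5)² = 2*(-1*⅗)² = 2*(-⅗)² = 2*(9/25) = 18/25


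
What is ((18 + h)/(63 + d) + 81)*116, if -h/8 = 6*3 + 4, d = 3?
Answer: 300904/33 ≈ 9118.3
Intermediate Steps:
h = -176 (h = -8*(6*3 + 4) = -8*(18 + 4) = -8*22 = -176)
((18 + h)/(63 + d) + 81)*116 = ((18 - 176)/(63 + 3) + 81)*116 = (-158/66 + 81)*116 = (-158*1/66 + 81)*116 = (-79/33 + 81)*116 = (2594/33)*116 = 300904/33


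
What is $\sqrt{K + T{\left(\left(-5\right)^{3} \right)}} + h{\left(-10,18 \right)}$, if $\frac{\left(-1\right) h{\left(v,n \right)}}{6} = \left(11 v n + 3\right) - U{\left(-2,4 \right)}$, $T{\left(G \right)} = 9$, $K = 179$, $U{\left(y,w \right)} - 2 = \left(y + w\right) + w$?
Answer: $11910 + 2 \sqrt{47} \approx 11924.0$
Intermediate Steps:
$U{\left(y,w \right)} = 2 + y + 2 w$ ($U{\left(y,w \right)} = 2 + \left(\left(y + w\right) + w\right) = 2 + \left(\left(w + y\right) + w\right) = 2 + \left(y + 2 w\right) = 2 + y + 2 w$)
$h{\left(v,n \right)} = 30 - 66 n v$ ($h{\left(v,n \right)} = - 6 \left(\left(11 v n + 3\right) - \left(2 - 2 + 2 \cdot 4\right)\right) = - 6 \left(\left(11 n v + 3\right) - \left(2 - 2 + 8\right)\right) = - 6 \left(\left(3 + 11 n v\right) - 8\right) = - 6 \left(-5 + 11 n v\right) = 30 - 66 n v$)
$\sqrt{K + T{\left(\left(-5\right)^{3} \right)}} + h{\left(-10,18 \right)} = \sqrt{179 + 9} - \left(-30 + 1188 \left(-10\right)\right) = \sqrt{188} + \left(30 + 11880\right) = 2 \sqrt{47} + 11910 = 11910 + 2 \sqrt{47}$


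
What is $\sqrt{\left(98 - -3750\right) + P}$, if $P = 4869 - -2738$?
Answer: $\sqrt{11455} \approx 107.03$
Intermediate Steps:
$P = 7607$ ($P = 4869 + 2738 = 7607$)
$\sqrt{\left(98 - -3750\right) + P} = \sqrt{\left(98 - -3750\right) + 7607} = \sqrt{\left(98 + 3750\right) + 7607} = \sqrt{3848 + 7607} = \sqrt{11455}$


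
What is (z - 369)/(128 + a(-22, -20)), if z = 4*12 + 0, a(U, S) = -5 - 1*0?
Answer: -107/41 ≈ -2.6098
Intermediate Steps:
a(U, S) = -5 (a(U, S) = -5 + 0 = -5)
z = 48 (z = 48 + 0 = 48)
(z - 369)/(128 + a(-22, -20)) = (48 - 369)/(128 - 5) = -321/123 = -321*1/123 = -107/41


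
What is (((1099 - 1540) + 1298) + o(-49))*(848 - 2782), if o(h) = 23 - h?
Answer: -1796686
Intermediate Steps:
(((1099 - 1540) + 1298) + o(-49))*(848 - 2782) = (((1099 - 1540) + 1298) + (23 - 1*(-49)))*(848 - 2782) = ((-441 + 1298) + (23 + 49))*(-1934) = (857 + 72)*(-1934) = 929*(-1934) = -1796686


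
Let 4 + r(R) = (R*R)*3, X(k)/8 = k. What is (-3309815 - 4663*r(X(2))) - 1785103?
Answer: -8657450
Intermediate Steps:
X(k) = 8*k
r(R) = -4 + 3*R² (r(R) = -4 + (R*R)*3 = -4 + R²*3 = -4 + 3*R²)
(-3309815 - 4663*r(X(2))) - 1785103 = (-3309815 - 4663*(-4 + 3*(8*2)²)) - 1785103 = (-3309815 - 4663*(-4 + 3*16²)) - 1785103 = (-3309815 - 4663*(-4 + 3*256)) - 1785103 = (-3309815 - 4663*(-4 + 768)) - 1785103 = (-3309815 - 4663*764) - 1785103 = (-3309815 - 3562532) - 1785103 = -6872347 - 1785103 = -8657450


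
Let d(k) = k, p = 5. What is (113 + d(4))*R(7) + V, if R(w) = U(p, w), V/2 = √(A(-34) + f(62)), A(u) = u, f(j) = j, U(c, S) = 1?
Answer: 117 + 4*√7 ≈ 127.58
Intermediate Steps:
V = 4*√7 (V = 2*√(-34 + 62) = 2*√28 = 2*(2*√7) = 4*√7 ≈ 10.583)
R(w) = 1
(113 + d(4))*R(7) + V = (113 + 4)*1 + 4*√7 = 117*1 + 4*√7 = 117 + 4*√7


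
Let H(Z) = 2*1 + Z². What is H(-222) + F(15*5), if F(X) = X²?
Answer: 54911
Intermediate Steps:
H(Z) = 2 + Z²
H(-222) + F(15*5) = (2 + (-222)²) + (15*5)² = (2 + 49284) + 75² = 49286 + 5625 = 54911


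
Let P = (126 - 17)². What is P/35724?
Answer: 11881/35724 ≈ 0.33258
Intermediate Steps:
P = 11881 (P = 109² = 11881)
P/35724 = 11881/35724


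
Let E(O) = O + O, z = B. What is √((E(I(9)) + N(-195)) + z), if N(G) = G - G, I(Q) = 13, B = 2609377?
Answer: √2609403 ≈ 1615.4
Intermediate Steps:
z = 2609377
E(O) = 2*O
N(G) = 0
√((E(I(9)) + N(-195)) + z) = √((2*13 + 0) + 2609377) = √((26 + 0) + 2609377) = √(26 + 2609377) = √2609403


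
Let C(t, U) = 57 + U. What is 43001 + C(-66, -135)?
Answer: 42923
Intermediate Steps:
43001 + C(-66, -135) = 43001 + (57 - 135) = 43001 - 78 = 42923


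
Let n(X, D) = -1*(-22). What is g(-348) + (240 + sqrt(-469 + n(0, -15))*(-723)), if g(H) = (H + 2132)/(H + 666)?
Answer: 39052/159 - 723*I*sqrt(447) ≈ 245.61 - 15286.0*I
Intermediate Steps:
n(X, D) = 22
g(H) = (2132 + H)/(666 + H)
g(-348) + (240 + sqrt(-469 + n(0, -15))*(-723)) = (2132 - 348)/(666 - 348) + (240 + sqrt(-469 + 22)*(-723)) = 1784/318 + (240 + sqrt(-447)*(-723)) = (1/318)*1784 + (240 + (I*sqrt(447))*(-723)) = 892/159 + (240 - 723*I*sqrt(447)) = 39052/159 - 723*I*sqrt(447)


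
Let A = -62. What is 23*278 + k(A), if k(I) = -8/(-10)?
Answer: 31974/5 ≈ 6394.8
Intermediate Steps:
k(I) = 4/5 (k(I) = -8*(-1/10) = 4/5)
23*278 + k(A) = 23*278 + 4/5 = 6394 + 4/5 = 31974/5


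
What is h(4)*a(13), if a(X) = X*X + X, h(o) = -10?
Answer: -1820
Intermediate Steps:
a(X) = X + X**2 (a(X) = X**2 + X = X + X**2)
h(4)*a(13) = -130*(1 + 13) = -130*14 = -10*182 = -1820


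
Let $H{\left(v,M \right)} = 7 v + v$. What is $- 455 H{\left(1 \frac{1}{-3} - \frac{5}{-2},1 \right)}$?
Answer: $- \frac{23660}{3} \approx -7886.7$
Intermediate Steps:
$H{\left(v,M \right)} = 8 v$
$- 455 H{\left(1 \frac{1}{-3} - \frac{5}{-2},1 \right)} = - 455 \cdot 8 \left(1 \frac{1}{-3} - \frac{5}{-2}\right) = - 455 \cdot 8 \left(1 \left(- \frac{1}{3}\right) - - \frac{5}{2}\right) = - 455 \cdot 8 \left(- \frac{1}{3} + \frac{5}{2}\right) = - 455 \cdot 8 \cdot \frac{13}{6} = \left(-455\right) \frac{52}{3} = - \frac{23660}{3}$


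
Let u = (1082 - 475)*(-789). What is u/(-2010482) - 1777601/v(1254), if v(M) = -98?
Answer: 127638633862/7036687 ≈ 18139.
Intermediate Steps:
u = -478923 (u = 607*(-789) = -478923)
u/(-2010482) - 1777601/v(1254) = -478923/(-2010482) - 1777601/(-98) = -478923*(-1/2010482) - 1777601*(-1/98) = 478923/2010482 + 253943/14 = 127638633862/7036687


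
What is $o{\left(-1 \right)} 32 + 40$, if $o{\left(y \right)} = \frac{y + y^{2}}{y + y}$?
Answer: $40$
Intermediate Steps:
$o{\left(y \right)} = \frac{y + y^{2}}{2 y}$
$o{\left(-1 \right)} 32 + 40 = \left(\frac{1}{2} + \frac{1}{2} \left(-1\right)\right) 32 + 40 = \left(\frac{1}{2} - \frac{1}{2}\right) 32 + 40 = 0 \cdot 32 + 40 = 0 + 40 = 40$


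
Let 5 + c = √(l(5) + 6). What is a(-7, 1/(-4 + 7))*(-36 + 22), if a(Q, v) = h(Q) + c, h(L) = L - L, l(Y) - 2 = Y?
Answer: 70 - 14*√13 ≈ 19.522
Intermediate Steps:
l(Y) = 2 + Y
c = -5 + √13 (c = -5 + √((2 + 5) + 6) = -5 + √(7 + 6) = -5 + √13 ≈ -1.3944)
h(L) = 0
a(Q, v) = -5 + √13 (a(Q, v) = 0 + (-5 + √13) = -5 + √13)
a(-7, 1/(-4 + 7))*(-36 + 22) = (-5 + √13)*(-36 + 22) = (-5 + √13)*(-14) = 70 - 14*√13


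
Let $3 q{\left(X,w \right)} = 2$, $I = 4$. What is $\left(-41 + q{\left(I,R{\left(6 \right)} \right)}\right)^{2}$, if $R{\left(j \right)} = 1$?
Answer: $\frac{14641}{9} \approx 1626.8$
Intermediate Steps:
$q{\left(X,w \right)} = \frac{2}{3}$ ($q{\left(X,w \right)} = \frac{1}{3} \cdot 2 = \frac{2}{3}$)
$\left(-41 + q{\left(I,R{\left(6 \right)} \right)}\right)^{2} = \left(-41 + \frac{2}{3}\right)^{2} = \left(- \frac{121}{3}\right)^{2} = \frac{14641}{9}$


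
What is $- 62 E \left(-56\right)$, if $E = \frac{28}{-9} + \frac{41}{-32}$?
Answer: $- \frac{274505}{18} \approx -15250.0$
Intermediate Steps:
$E = - \frac{1265}{288}$ ($E = 28 \left(- \frac{1}{9}\right) + 41 \left(- \frac{1}{32}\right) = - \frac{28}{9} - \frac{41}{32} = - \frac{1265}{288} \approx -4.3924$)
$- 62 E \left(-56\right) = \left(-62\right) \left(- \frac{1265}{288}\right) \left(-56\right) = \frac{39215}{144} \left(-56\right) = - \frac{274505}{18}$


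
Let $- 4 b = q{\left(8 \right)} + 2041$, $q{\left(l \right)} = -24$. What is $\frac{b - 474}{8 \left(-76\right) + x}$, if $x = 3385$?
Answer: $- \frac{3913}{11108} \approx -0.35227$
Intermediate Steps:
$b = - \frac{2017}{4}$ ($b = - \frac{-24 + 2041}{4} = \left(- \frac{1}{4}\right) 2017 = - \frac{2017}{4} \approx -504.25$)
$\frac{b - 474}{8 \left(-76\right) + x} = \frac{- \frac{2017}{4} - 474}{8 \left(-76\right) + 3385} = - \frac{3913}{4 \left(-608 + 3385\right)} = - \frac{3913}{4 \cdot 2777} = \left(- \frac{3913}{4}\right) \frac{1}{2777} = - \frac{3913}{11108}$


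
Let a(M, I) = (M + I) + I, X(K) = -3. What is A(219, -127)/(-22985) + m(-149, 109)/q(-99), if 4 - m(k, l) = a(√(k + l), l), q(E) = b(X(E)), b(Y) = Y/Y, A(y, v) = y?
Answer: -4919009/22985 - 2*I*√10 ≈ -214.01 - 6.3246*I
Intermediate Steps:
a(M, I) = M + 2*I (a(M, I) = (I + M) + I = M + 2*I)
b(Y) = 1
q(E) = 1
m(k, l) = 4 - √(k + l) - 2*l (m(k, l) = 4 - (√(k + l) + 2*l) = 4 + (-√(k + l) - 2*l) = 4 - √(k + l) - 2*l)
A(219, -127)/(-22985) + m(-149, 109)/q(-99) = 219/(-22985) + (4 - √(-149 + 109) - 2*109)/1 = 219*(-1/22985) + (4 - √(-40) - 218)*1 = -219/22985 + (4 - 2*I*√10 - 218)*1 = -219/22985 + (-214 - 2*I*√10)*1 = -219/22985 + (-214 - 2*I*√10) = -4919009/22985 - 2*I*√10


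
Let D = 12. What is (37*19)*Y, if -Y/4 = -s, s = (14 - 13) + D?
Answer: 36556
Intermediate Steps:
s = 13 (s = (14 - 13) + 12 = 1 + 12 = 13)
Y = 52 (Y = -(-4)*13 = -4*(-13) = 52)
(37*19)*Y = (37*19)*52 = 703*52 = 36556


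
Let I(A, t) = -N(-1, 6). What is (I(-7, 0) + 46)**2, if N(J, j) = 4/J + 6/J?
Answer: 3136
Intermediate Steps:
N(J, j) = 10/J
I(A, t) = 10 (I(A, t) = -10/(-1) = -10*(-1) = -1*(-10) = 10)
(I(-7, 0) + 46)**2 = (10 + 46)**2 = 56**2 = 3136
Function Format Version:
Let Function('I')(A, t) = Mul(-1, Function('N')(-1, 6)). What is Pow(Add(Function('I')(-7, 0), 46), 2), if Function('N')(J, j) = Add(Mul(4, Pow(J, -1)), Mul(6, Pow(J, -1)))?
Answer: 3136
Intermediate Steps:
Function('N')(J, j) = Mul(10, Pow(J, -1))
Function('I')(A, t) = 10 (Function('I')(A, t) = Mul(-1, Mul(10, Pow(-1, -1))) = Mul(-1, Mul(10, -1)) = Mul(-1, -10) = 10)
Pow(Add(Function('I')(-7, 0), 46), 2) = Pow(Add(10, 46), 2) = Pow(56, 2) = 3136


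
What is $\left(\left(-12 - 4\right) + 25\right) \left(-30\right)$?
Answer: $-270$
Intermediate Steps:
$\left(\left(-12 - 4\right) + 25\right) \left(-30\right) = \left(-16 + 25\right) \left(-30\right) = 9 \left(-30\right) = -270$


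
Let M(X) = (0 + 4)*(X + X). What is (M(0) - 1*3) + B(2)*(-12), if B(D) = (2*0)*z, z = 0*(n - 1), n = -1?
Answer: -3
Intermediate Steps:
z = 0 (z = 0*(-1 - 1) = 0*(-2) = 0)
M(X) = 8*X (M(X) = 4*(2*X) = 8*X)
B(D) = 0 (B(D) = (2*0)*0 = 0*0 = 0)
(M(0) - 1*3) + B(2)*(-12) = (8*0 - 1*3) + 0*(-12) = (0 - 3) + 0 = -3 + 0 = -3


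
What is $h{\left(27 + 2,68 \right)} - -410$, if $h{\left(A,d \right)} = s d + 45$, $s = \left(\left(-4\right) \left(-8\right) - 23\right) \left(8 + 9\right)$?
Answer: $10859$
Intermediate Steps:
$s = 153$ ($s = \left(32 - 23\right) 17 = 9 \cdot 17 = 153$)
$h{\left(A,d \right)} = 45 + 153 d$ ($h{\left(A,d \right)} = 153 d + 45 = 45 + 153 d$)
$h{\left(27 + 2,68 \right)} - -410 = \left(45 + 153 \cdot 68\right) - -410 = \left(45 + 10404\right) + 410 = 10449 + 410 = 10859$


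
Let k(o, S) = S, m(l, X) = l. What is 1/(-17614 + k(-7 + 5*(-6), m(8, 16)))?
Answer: -1/17606 ≈ -5.6799e-5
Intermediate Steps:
1/(-17614 + k(-7 + 5*(-6), m(8, 16))) = 1/(-17614 + 8) = 1/(-17606) = -1/17606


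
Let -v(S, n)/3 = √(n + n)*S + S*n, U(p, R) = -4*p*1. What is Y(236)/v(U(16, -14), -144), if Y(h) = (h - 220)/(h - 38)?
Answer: -1/346896 - I*√2/4162752 ≈ -2.8827e-6 - 3.3973e-7*I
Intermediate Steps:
U(p, R) = -4*p
Y(h) = (-220 + h)/(-38 + h)
v(S, n) = -3*S*n - 3*S*√2*√n (v(S, n) = -3*(√(n + n)*S + S*n) = -3*(√(2*n)*S + S*n) = -3*((√2*√n)*S + S*n) = -3*(S*√2*√n + S*n) = -3*(S*n + S*√2*√n) = -3*S*n - 3*S*√2*√n)
Y(236)/v(U(16, -14), -144) = ((-220 + 236)/(-38 + 236))/((-3*(-4*16)*(-144 + √2*√(-144)))) = (16/198)/((-3*(-64)*(-144 + √2*(12*I)))) = ((1/198)*16)/((-3*(-64)*(-144 + 12*I*√2))) = 8/(99*(-27648 + 2304*I*√2))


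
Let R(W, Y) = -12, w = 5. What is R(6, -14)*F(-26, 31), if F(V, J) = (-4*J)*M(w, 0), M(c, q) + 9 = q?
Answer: -13392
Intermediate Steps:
M(c, q) = -9 + q
F(V, J) = 36*J (F(V, J) = (-4*J)*(-9 + 0) = -4*J*(-9) = 36*J)
R(6, -14)*F(-26, 31) = -432*31 = -12*1116 = -13392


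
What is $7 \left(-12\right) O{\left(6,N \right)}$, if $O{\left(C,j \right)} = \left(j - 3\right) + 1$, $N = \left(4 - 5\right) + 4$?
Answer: $-84$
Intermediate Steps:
$N = 3$ ($N = -1 + 4 = 3$)
$O{\left(C,j \right)} = -2 + j$ ($O{\left(C,j \right)} = \left(-3 + j\right) + 1 = -2 + j$)
$7 \left(-12\right) O{\left(6,N \right)} = 7 \left(-12\right) \left(-2 + 3\right) = \left(-84\right) 1 = -84$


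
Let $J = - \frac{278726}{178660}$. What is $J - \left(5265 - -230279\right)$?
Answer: $- \frac{21041284883}{89330} \approx -2.3555 \cdot 10^{5}$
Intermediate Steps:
$J = - \frac{139363}{89330}$ ($J = \left(-278726\right) \frac{1}{178660} = - \frac{139363}{89330} \approx -1.5601$)
$J - \left(5265 - -230279\right) = - \frac{139363}{89330} - \left(5265 - -230279\right) = - \frac{139363}{89330} - \left(5265 + 230279\right) = - \frac{139363}{89330} - 235544 = - \frac{21041284883}{89330}$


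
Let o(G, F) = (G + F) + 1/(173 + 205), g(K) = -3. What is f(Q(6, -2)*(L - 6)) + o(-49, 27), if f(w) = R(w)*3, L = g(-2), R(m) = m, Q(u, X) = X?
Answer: 12097/378 ≈ 32.003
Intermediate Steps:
o(G, F) = 1/378 + F + G (o(G, F) = (F + G) + 1/378 = 1/378 + F + G)
L = -3
f(w) = 3*w (f(w) = w*3 = 3*w)
f(Q(6, -2)*(L - 6)) + o(-49, 27) = 3*(-2*(-3 - 6)) + (1/378 + 27 - 49) = 3*(-2*(-9)) - 8315/378 = 3*18 - 8315/378 = 54 - 8315/378 = 12097/378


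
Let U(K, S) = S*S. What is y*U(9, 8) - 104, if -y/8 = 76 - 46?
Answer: -15464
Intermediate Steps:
U(K, S) = S²
y = -240 (y = -8*(76 - 46) = -8*30 = -240)
y*U(9, 8) - 104 = -240*8² - 104 = -240*64 - 104 = -15360 - 104 = -15464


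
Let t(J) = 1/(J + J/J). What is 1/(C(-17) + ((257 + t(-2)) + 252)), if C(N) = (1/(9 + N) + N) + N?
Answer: 8/3791 ≈ 0.0021103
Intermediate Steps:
t(J) = 1/(1 + J) (t(J) = 1/(J + 1) = 1/(1 + J))
C(N) = 1/(9 + N) + 2*N (C(N) = (N + 1/(9 + N)) + N = 1/(9 + N) + 2*N)
1/(C(-17) + ((257 + t(-2)) + 252)) = 1/((1 + 2*(-17)² + 18*(-17))/(9 - 17) + ((257 + 1/(1 - 2)) + 252)) = 1/((1 + 2*289 - 306)/(-8) + ((257 + 1/(-1)) + 252)) = 1/(-(1 + 578 - 306)/8 + ((257 - 1) + 252)) = 1/(-⅛*273 + (256 + 252)) = 1/(-273/8 + 508) = 1/(3791/8) = 8/3791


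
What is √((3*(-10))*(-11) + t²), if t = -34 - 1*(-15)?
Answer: √691 ≈ 26.287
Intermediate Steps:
t = -19 (t = -34 + 15 = -19)
√((3*(-10))*(-11) + t²) = √((3*(-10))*(-11) + (-19)²) = √(-30*(-11) + 361) = √(330 + 361) = √691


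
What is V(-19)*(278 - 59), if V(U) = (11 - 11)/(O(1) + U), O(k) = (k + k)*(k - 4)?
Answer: 0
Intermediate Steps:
O(k) = 2*k*(-4 + k) (O(k) = (2*k)*(-4 + k) = 2*k*(-4 + k))
V(U) = 0 (V(U) = (11 - 11)/(2*1*(-4 + 1) + U) = 0/(2*1*(-3) + U) = 0/(-6 + U) = 0)
V(-19)*(278 - 59) = 0*(278 - 59) = 0*219 = 0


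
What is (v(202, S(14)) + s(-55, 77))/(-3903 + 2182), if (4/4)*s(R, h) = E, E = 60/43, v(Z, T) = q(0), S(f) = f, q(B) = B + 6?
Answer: -318/74003 ≈ -0.0042971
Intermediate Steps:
q(B) = 6 + B
v(Z, T) = 6 (v(Z, T) = 6 + 0 = 6)
E = 60/43 (E = 60*(1/43) = 60/43 ≈ 1.3953)
s(R, h) = 60/43
(v(202, S(14)) + s(-55, 77))/(-3903 + 2182) = (6 + 60/43)/(-3903 + 2182) = (318/43)/(-1721) = (318/43)*(-1/1721) = -318/74003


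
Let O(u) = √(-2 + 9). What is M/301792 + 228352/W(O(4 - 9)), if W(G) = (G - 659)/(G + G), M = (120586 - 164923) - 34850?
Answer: -499598075107/65530209504 - 150483968*√7/217137 ≈ -1841.2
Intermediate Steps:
M = -79187 (M = -44337 - 34850 = -79187)
O(u) = √7
W(G) = (-659 + G)/(2*G) (W(G) = (-659 + G)/((2*G)) = (-659 + G)*(1/(2*G)) = (-659 + G)/(2*G))
M/301792 + 228352/W(O(4 - 9)) = -79187/301792 + 228352/(((-659 + √7)/(2*(√7)))) = -79187*1/301792 + 228352/(((√7/7)*(-659 + √7)/2)) = -79187/301792 + 228352/((√7*(-659 + √7)/14)) = -79187/301792 + 228352*(2*√7/(-659 + √7)) = -79187/301792 + 456704*√7/(-659 + √7)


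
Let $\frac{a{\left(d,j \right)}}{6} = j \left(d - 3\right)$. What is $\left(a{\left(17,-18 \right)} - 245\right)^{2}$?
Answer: $3087049$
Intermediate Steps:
$a{\left(d,j \right)} = 6 j \left(-3 + d\right)$ ($a{\left(d,j \right)} = 6 j \left(d - 3\right) = 6 j \left(-3 + d\right)$)
$\left(a{\left(17,-18 \right)} - 245\right)^{2} = \left(6 \left(-18\right) \left(-3 + 17\right) - 245\right)^{2} = \left(6 \left(-18\right) 14 - 245\right)^{2} = \left(-1512 - 245\right)^{2} = \left(-1757\right)^{2} = 3087049$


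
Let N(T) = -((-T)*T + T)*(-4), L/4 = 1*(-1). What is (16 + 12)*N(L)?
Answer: -2240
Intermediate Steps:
L = -4 (L = 4*(1*(-1)) = 4*(-1) = -4)
N(T) = -4*T**2 + 4*T (N(T) = -(-T**2 + T)*(-4) = -(T - T**2)*(-4) = (T**2 - T)*(-4) = -4*T**2 + 4*T)
(16 + 12)*N(L) = (16 + 12)*(4*(-4)*(1 - 1*(-4))) = 28*(4*(-4)*(1 + 4)) = 28*(4*(-4)*5) = 28*(-80) = -2240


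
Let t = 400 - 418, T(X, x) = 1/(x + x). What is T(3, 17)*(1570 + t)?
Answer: 776/17 ≈ 45.647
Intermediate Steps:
T(X, x) = 1/(2*x)
t = -18
T(3, 17)*(1570 + t) = ((½)/17)*(1570 - 18) = ((½)*(1/17))*1552 = (1/34)*1552 = 776/17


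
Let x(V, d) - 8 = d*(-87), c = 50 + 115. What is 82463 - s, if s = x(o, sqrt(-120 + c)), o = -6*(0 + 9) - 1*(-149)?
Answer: 82455 + 261*sqrt(5) ≈ 83039.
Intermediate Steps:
c = 165
o = 95 (o = -6*9 + 149 = -54 + 149 = 95)
x(V, d) = 8 - 87*d (x(V, d) = 8 + d*(-87) = 8 - 87*d)
s = 8 - 261*sqrt(5) (s = 8 - 87*sqrt(-120 + 165) = 8 - 261*sqrt(5) ≈ -575.61)
82463 - s = 82463 - (8 - 261*sqrt(5)) = 82463 + (-8 + 261*sqrt(5)) = 82455 + 261*sqrt(5)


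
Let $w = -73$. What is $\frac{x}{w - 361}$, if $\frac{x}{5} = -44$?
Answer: $\frac{110}{217} \approx 0.50691$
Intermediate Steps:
$x = -220$ ($x = 5 \left(-44\right) = -220$)
$\frac{x}{w - 361} = \frac{1}{-73 - 361} \left(-220\right) = \frac{1}{-434} \left(-220\right) = \left(- \frac{1}{434}\right) \left(-220\right) = \frac{110}{217}$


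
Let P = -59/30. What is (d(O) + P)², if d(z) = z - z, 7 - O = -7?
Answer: 3481/900 ≈ 3.8678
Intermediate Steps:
P = -59/30 (P = -59*1/30 = -59/30 ≈ -1.9667)
O = 14 (O = 7 - 1*(-7) = 7 + 7 = 14)
d(z) = 0
(d(O) + P)² = (0 - 59/30)² = (-59/30)² = 3481/900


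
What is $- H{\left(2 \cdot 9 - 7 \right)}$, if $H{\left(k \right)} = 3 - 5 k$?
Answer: $52$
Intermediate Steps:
$- H{\left(2 \cdot 9 - 7 \right)} = - (3 - 5 \left(2 \cdot 9 - 7\right)) = - (3 - 5 \left(18 - 7\right)) = - (3 - 55) = \left(-1\right) \left(-52\right) = 52$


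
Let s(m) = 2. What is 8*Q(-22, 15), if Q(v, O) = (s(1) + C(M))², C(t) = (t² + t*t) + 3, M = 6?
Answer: 47432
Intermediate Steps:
C(t) = 3 + 2*t² (C(t) = (t² + t²) + 3 = 2*t² + 3 = 3 + 2*t²)
Q(v, O) = 5929 (Q(v, O) = (2 + (3 + 2*6²))² = (2 + (3 + 2*36))² = (2 + (3 + 72))² = (2 + 75)² = 77² = 5929)
8*Q(-22, 15) = 8*5929 = 47432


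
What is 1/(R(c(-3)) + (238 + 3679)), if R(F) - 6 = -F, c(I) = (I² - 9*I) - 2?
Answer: 1/3889 ≈ 0.00025714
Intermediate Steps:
c(I) = -2 + I² - 9*I
R(F) = 6 - F
1/(R(c(-3)) + (238 + 3679)) = 1/((6 - (-2 + (-3)² - 9*(-3))) + (238 + 3679)) = 1/((6 - (-2 + 9 + 27)) + 3917) = 1/((6 - 1*34) + 3917) = 1/((6 - 34) + 3917) = 1/(-28 + 3917) = 1/3889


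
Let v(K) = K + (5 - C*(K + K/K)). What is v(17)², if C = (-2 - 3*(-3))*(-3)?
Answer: 160000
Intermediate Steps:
C = -21 (C = (-2 + 9)*(-3) = 7*(-3) = -21)
v(K) = 26 + 22*K (v(K) = K + (5 - (-21)*(K + K/K)) = K + (5 - (-21)*(K + 1)) = K + (5 - (-21)*(1 + K)) = K + (5 - (-21 - 21*K)) = K + (5 + (21 + 21*K)) = K + (26 + 21*K) = 26 + 22*K)
v(17)² = (26 + 22*17)² = (26 + 374)² = 400² = 160000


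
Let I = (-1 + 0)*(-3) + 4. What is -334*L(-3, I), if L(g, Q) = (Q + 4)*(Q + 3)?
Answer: -36740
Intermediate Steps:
I = 7 (I = -1*(-3) + 4 = 3 + 4 = 7)
L(g, Q) = (3 + Q)*(4 + Q) (L(g, Q) = (4 + Q)*(3 + Q) = (3 + Q)*(4 + Q))
-334*L(-3, I) = -334*(12 + 7² + 7*7) = -334*(12 + 49 + 49) = -334*110 = -36740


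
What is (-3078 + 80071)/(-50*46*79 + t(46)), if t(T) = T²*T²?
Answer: 76993/4295756 ≈ 0.017923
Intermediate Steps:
t(T) = T⁴
(-3078 + 80071)/(-50*46*79 + t(46)) = (-3078 + 80071)/(-50*46*79 + 46⁴) = 76993/(-2300*79 + 4477456) = 76993/(-181700 + 4477456) = 76993/4295756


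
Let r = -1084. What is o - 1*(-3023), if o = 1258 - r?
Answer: 5365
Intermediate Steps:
o = 2342 (o = 1258 - 1*(-1084) = 1258 + 1084 = 2342)
o - 1*(-3023) = 2342 - 1*(-3023) = 2342 + 3023 = 5365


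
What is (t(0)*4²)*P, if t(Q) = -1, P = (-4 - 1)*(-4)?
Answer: -320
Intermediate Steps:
P = 20 (P = -5*(-4) = 20)
(t(0)*4²)*P = -1*4²*20 = -1*16*20 = -16*20 = -320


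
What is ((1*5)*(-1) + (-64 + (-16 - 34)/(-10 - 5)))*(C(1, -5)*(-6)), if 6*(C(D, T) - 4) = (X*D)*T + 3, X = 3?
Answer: 788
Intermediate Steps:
C(D, T) = 9/2 + D*T/2 (C(D, T) = 4 + ((3*D)*T + 3)/6 = 4 + (3*D*T + 3)/6 = 4 + (3 + 3*D*T)/6 = 4 + (½ + D*T/2) = 9/2 + D*T/2)
((1*5)*(-1) + (-64 + (-16 - 34)/(-10 - 5)))*(C(1, -5)*(-6)) = ((1*5)*(-1) + (-64 + (-16 - 34)/(-10 - 5)))*((9/2 + (½)*1*(-5))*(-6)) = (5*(-1) + (-64 - 50/(-15)))*((9/2 - 5/2)*(-6)) = (-5 + (-64 - 50*(-1/15)))*(2*(-6)) = (-5 + (-64 + 10/3))*(-12) = (-5 - 182/3)*(-12) = -197/3*(-12) = 788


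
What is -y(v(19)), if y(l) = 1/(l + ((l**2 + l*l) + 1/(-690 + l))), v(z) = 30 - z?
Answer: -679/171786 ≈ -0.0039526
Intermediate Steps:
y(l) = 1/(l + 1/(-690 + l) + 2*l**2) (y(l) = 1/(l + ((l**2 + l**2) + 1/(-690 + l))) = 1/(l + (2*l**2 + 1/(-690 + l))) = 1/(l + (1/(-690 + l) + 2*l**2)) = 1/(l + 1/(-690 + l) + 2*l**2))
-y(v(19)) = -(-690 + (30 - 1*19))/(1 - 1379*(30 - 1*19)**2 - 690*(30 - 1*19) + 2*(30 - 1*19)**3) = -(-690 + (30 - 19))/(1 - 1379*(30 - 19)**2 - 690*(30 - 19) + 2*(30 - 19)**3) = -(-690 + 11)/(1 - 1379*11**2 - 690*11 + 2*11**3) = -(-679)/(1 - 1379*121 - 7590 + 2*1331) = -(-679)/(1 - 166859 - 7590 + 2662) = -(-679)/(-171786) = -(-1)*(-679)/171786 = -1*679/171786 = -679/171786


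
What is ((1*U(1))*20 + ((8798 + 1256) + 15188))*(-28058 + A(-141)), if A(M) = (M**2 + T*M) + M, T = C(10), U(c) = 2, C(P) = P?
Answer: -245943296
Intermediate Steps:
T = 10
A(M) = M**2 + 11*M (A(M) = (M**2 + 10*M) + M = M**2 + 11*M)
((1*U(1))*20 + ((8798 + 1256) + 15188))*(-28058 + A(-141)) = ((1*2)*20 + ((8798 + 1256) + 15188))*(-28058 - 141*(11 - 141)) = (2*20 + (10054 + 15188))*(-28058 - 141*(-130)) = (40 + 25242)*(-28058 + 18330) = 25282*(-9728) = -245943296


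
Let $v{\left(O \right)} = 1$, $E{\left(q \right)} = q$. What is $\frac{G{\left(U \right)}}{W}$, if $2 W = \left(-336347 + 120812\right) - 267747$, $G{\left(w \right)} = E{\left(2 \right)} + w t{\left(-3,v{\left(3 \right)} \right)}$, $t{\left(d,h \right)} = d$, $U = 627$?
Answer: $\frac{1879}{241641} \approx 0.007776$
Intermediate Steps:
$G{\left(w \right)} = 2 - 3 w$ ($G{\left(w \right)} = 2 + w \left(-3\right) = 2 - 3 w$)
$W = -241641$ ($W = \frac{\left(-336347 + 120812\right) - 267747}{2} = \frac{-215535 - 267747}{2} = \frac{1}{2} \left(-483282\right) = -241641$)
$\frac{G{\left(U \right)}}{W} = \frac{2 - 1881}{-241641} = \left(2 - 1881\right) \left(- \frac{1}{241641}\right) = \left(-1879\right) \left(- \frac{1}{241641}\right) = \frac{1879}{241641}$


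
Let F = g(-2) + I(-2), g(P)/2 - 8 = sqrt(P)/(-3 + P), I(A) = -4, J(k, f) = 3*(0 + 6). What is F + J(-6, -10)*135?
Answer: 2442 - 2*I*sqrt(2)/5 ≈ 2442.0 - 0.56569*I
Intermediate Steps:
J(k, f) = 18 (J(k, f) = 3*6 = 18)
g(P) = 16 + 2*sqrt(P)/(-3 + P) (g(P) = 16 + 2*(sqrt(P)/(-3 + P)) = 16 + 2*sqrt(P)/(-3 + P))
F = 12 - 2*I*sqrt(2)/5 (F = 2*(-24 + sqrt(-2) + 8*(-2))/(-3 - 2) - 4 = 2*(-24 + I*sqrt(2) - 16)/(-5) - 4 = 2*(-1/5)*(-40 + I*sqrt(2)) - 4 = (16 - 2*I*sqrt(2)/5) - 4 = 12 - 2*I*sqrt(2)/5 ≈ 12.0 - 0.56569*I)
F + J(-6, -10)*135 = (12 - 2*I*sqrt(2)/5) + 18*135 = (12 - 2*I*sqrt(2)/5) + 2430 = 2442 - 2*I*sqrt(2)/5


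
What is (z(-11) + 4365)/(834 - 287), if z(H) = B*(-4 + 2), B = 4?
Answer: 4357/547 ≈ 7.9653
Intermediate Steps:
z(H) = -8 (z(H) = 4*(-4 + 2) = 4*(-2) = -8)
(z(-11) + 4365)/(834 - 287) = (-8 + 4365)/(834 - 287) = 4357/547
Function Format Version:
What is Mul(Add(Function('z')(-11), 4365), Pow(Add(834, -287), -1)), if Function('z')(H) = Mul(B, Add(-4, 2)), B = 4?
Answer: Rational(4357, 547) ≈ 7.9653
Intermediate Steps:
Function('z')(H) = -8 (Function('z')(H) = Mul(4, Add(-4, 2)) = Mul(4, -2) = -8)
Mul(Add(Function('z')(-11), 4365), Pow(Add(834, -287), -1)) = Mul(Add(-8, 4365), Pow(Add(834, -287), -1)) = Mul(4357, Pow(547, -1)) = Mul(4357, Rational(1, 547)) = Rational(4357, 547)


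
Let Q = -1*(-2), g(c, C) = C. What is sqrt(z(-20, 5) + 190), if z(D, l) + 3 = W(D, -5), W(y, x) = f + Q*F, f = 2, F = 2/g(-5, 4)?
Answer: sqrt(190) ≈ 13.784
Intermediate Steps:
F = 1/2 (F = 2/4 = 2*(1/4) = 1/2 ≈ 0.50000)
Q = 2
W(y, x) = 3 (W(y, x) = 2 + 2*(1/2) = 2 + 1 = 3)
z(D, l) = 0 (z(D, l) = -3 + 3 = 0)
sqrt(z(-20, 5) + 190) = sqrt(0 + 190) = sqrt(190)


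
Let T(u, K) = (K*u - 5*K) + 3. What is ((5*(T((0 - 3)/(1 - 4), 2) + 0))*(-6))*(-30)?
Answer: -4500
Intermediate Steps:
T(u, K) = 3 - 5*K + K*u (T(u, K) = (-5*K + K*u) + 3 = 3 - 5*K + K*u)
((5*(T((0 - 3)/(1 - 4), 2) + 0))*(-6))*(-30) = ((5*((3 - 5*2 + 2*((0 - 3)/(1 - 4))) + 0))*(-6))*(-30) = ((5*((3 - 10 + 2*(-3/(-3))) + 0))*(-6))*(-30) = ((5*((3 - 10 + 2*(-3*(-1/3))) + 0))*(-6))*(-30) = ((5*((3 - 10 + 2*1) + 0))*(-6))*(-30) = ((5*((3 - 10 + 2) + 0))*(-6))*(-30) = ((5*(-5 + 0))*(-6))*(-30) = ((5*(-5))*(-6))*(-30) = -25*(-6)*(-30) = 150*(-30) = -4500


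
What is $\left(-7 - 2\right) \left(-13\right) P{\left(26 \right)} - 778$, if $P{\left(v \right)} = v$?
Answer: $2264$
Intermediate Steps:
$\left(-7 - 2\right) \left(-13\right) P{\left(26 \right)} - 778 = \left(-7 - 2\right) \left(-13\right) 26 - 778 = \left(-9\right) \left(-13\right) 26 - 778 = 117 \cdot 26 - 778 = 3042 - 778 = 2264$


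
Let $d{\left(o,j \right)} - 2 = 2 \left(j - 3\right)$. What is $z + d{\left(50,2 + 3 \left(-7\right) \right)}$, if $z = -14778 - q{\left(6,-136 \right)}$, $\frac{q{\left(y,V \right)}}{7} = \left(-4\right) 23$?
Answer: $-14176$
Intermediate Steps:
$q{\left(y,V \right)} = -644$ ($q{\left(y,V \right)} = 7 \left(\left(-4\right) 23\right) = 7 \left(-92\right) = -644$)
$z = -14134$ ($z = -14778 - -644 = -14778 + 644 = -14134$)
$d{\left(o,j \right)} = -4 + 2 j$ ($d{\left(o,j \right)} = 2 + 2 \left(j - 3\right) = 2 + 2 \left(-3 + j\right) = 2 + \left(-6 + 2 j\right) = -4 + 2 j$)
$z + d{\left(50,2 + 3 \left(-7\right) \right)} = -14134 + \left(-4 + 2 \left(2 + 3 \left(-7\right)\right)\right) = -14134 + \left(-4 + 2 \left(2 - 21\right)\right) = -14134 + \left(-4 + 2 \left(-19\right)\right) = -14134 - 42 = -14176$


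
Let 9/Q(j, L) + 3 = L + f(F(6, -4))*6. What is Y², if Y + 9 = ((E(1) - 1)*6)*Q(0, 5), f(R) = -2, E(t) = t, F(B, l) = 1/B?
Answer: 81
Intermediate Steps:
Q(j, L) = 9/(-15 + L) (Q(j, L) = 9/(-3 + (L - 2*6)) = 9/(-3 + (L - 12)) = 9/(-3 + (-12 + L)) = 9/(-15 + L))
Y = -9 (Y = -9 + ((1 - 1)*6)*(9/(-15 + 5)) = -9 + (0*6)*(9/(-10)) = -9 + 0*(9*(-⅒)) = -9 + 0*(-9/10) = -9 + 0 = -9)
Y² = (-9)² = 81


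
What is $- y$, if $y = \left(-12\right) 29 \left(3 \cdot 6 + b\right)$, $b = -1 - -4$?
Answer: $7308$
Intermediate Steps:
$b = 3$ ($b = -1 + 4 = 3$)
$y = -7308$ ($y = \left(-12\right) 29 \left(3 \cdot 6 + 3\right) = - 348 \left(18 + 3\right) = \left(-348\right) 21 = -7308$)
$- y = \left(-1\right) \left(-7308\right) = 7308$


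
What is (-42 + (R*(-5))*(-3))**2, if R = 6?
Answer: 2304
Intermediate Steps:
(-42 + (R*(-5))*(-3))**2 = (-42 + (6*(-5))*(-3))**2 = (-42 - 30*(-3))**2 = (-42 + 90)**2 = 48**2 = 2304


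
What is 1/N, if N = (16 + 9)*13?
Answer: 1/325 ≈ 0.0030769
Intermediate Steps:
N = 325 (N = 25*13 = 325)
1/N = 1/325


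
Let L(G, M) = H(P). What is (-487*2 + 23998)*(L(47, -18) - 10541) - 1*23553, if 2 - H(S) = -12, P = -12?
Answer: -242397201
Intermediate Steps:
H(S) = 14 (H(S) = 2 - 1*(-12) = 2 + 12 = 14)
L(G, M) = 14
(-487*2 + 23998)*(L(47, -18) - 10541) - 1*23553 = (-487*2 + 23998)*(14 - 10541) - 1*23553 = (-974 + 23998)*(-10527) - 23553 = 23024*(-10527) - 23553 = -242373648 - 23553 = -242397201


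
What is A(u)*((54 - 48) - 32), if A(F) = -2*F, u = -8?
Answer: -416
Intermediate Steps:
A(u)*((54 - 48) - 32) = (-2*(-8))*((54 - 48) - 32) = 16*(6 - 32) = 16*(-26) = -416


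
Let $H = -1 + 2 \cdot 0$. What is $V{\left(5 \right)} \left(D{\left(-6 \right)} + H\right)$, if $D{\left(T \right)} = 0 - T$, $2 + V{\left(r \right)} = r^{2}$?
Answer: $115$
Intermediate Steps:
$H = -1$ ($H = -1 + 0 = -1$)
$V{\left(r \right)} = -2 + r^{2}$
$D{\left(T \right)} = - T$
$V{\left(5 \right)} \left(D{\left(-6 \right)} + H\right) = \left(-2 + 5^{2}\right) \left(\left(-1\right) \left(-6\right) - 1\right) = \left(-2 + 25\right) \left(6 - 1\right) = 23 \cdot 5 = 115$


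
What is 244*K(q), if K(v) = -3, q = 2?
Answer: -732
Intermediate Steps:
244*K(q) = 244*(-3) = -732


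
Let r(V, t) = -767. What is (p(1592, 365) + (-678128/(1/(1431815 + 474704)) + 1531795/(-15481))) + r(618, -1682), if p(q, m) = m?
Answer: -20014826298038949/15481 ≈ -1.2929e+12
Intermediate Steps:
(p(1592, 365) + (-678128/(1/(1431815 + 474704)) + 1531795/(-15481))) + r(618, -1682) = (365 + (-678128/(1/(1431815 + 474704)) + 1531795/(-15481))) - 767 = (365 + (-678128/(1/1906519) + 1531795*(-1/15481))) - 767 = (365 + (-678128/1/1906519 - 1531795/15481)) - 767 = (365 + (-678128*1906519 - 1531795/15481)) - 767 = (365 + (-1292863916432 - 1531795/15481)) - 767 = (365 - 20014826291815587/15481) - 767 = -20014826286165022/15481 - 767 = -20014826298038949/15481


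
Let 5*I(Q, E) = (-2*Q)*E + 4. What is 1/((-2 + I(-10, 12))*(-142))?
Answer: -5/33228 ≈ -0.00015048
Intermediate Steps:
I(Q, E) = 4/5 - 2*E*Q/5 (I(Q, E) = ((-2*Q)*E + 4)/5 = (-2*E*Q + 4)/5 = (4 - 2*E*Q)/5 = 4/5 - 2*E*Q/5)
1/((-2 + I(-10, 12))*(-142)) = 1/((-2 + (4/5 - 2/5*12*(-10)))*(-142)) = 1/((-2 + (4/5 + 48))*(-142)) = 1/((-2 + 244/5)*(-142)) = 1/((234/5)*(-142)) = 1/(-33228/5) = -5/33228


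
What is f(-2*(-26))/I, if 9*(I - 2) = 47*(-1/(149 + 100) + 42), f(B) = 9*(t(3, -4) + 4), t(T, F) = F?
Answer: 0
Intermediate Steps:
f(B) = 0 (f(B) = 9*(-4 + 4) = 9*0 = 0)
I = 495961/2241 (I = 2 + (47*(-1/(149 + 100) + 42))/9 = 2 + (47*(-1/249 + 42))/9 = 2 + (47*(10457/249))/9 = 2 + (1/9)*(491479/249) = 2 + 491479/2241 = 495961/2241 ≈ 221.31)
f(-2*(-26))/I = 0/(495961/2241) = 0*(2241/495961) = 0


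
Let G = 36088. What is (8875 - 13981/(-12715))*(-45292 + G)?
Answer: -1038759813624/12715 ≈ -8.1696e+7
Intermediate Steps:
(8875 - 13981/(-12715))*(-45292 + G) = (8875 - 13981/(-12715))*(-45292 + 36088) = (8875 - 13981*(-1/12715))*(-9204) = (8875 + 13981/12715)*(-9204) = (112859606/12715)*(-9204) = -1038759813624/12715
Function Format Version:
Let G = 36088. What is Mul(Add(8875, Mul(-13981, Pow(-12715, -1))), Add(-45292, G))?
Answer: Rational(-1038759813624, 12715) ≈ -8.1696e+7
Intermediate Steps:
Mul(Add(8875, Mul(-13981, Pow(-12715, -1))), Add(-45292, G)) = Mul(Add(8875, Mul(-13981, Pow(-12715, -1))), Add(-45292, 36088)) = Mul(Add(8875, Mul(-13981, Rational(-1, 12715))), -9204) = Mul(Add(8875, Rational(13981, 12715)), -9204) = Mul(Rational(112859606, 12715), -9204) = Rational(-1038759813624, 12715)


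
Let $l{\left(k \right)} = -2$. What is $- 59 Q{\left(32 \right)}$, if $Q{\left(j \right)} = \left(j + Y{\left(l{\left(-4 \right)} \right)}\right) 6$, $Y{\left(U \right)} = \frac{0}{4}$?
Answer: $-11328$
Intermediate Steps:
$Y{\left(U \right)} = 0$ ($Y{\left(U \right)} = 0 \cdot \frac{1}{4} = 0$)
$Q{\left(j \right)} = 6 j$ ($Q{\left(j \right)} = \left(j + 0\right) 6 = j 6 = 6 j$)
$- 59 Q{\left(32 \right)} = - 59 \cdot 6 \cdot 32 = \left(-59\right) 192 = -11328$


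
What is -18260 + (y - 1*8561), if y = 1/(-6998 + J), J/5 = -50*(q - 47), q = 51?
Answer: -214514359/7998 ≈ -26821.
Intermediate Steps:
J = -1000 (J = 5*(-50*(51 - 47)) = 5*(-50*4) = 5*(-200) = -1000)
y = -1/7998 (y = 1/(-6998 - 1000) = 1/(-7998) = -1/7998 ≈ -0.00012503)
-18260 + (y - 1*8561) = -18260 + (-1/7998 - 1*8561) = -18260 + (-1/7998 - 8561) = -18260 - 68470879/7998 = -214514359/7998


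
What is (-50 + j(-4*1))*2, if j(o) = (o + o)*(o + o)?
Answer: 28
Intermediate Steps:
j(o) = 4*o**2 (j(o) = (2*o)*(2*o) = 4*o**2)
(-50 + j(-4*1))*2 = (-50 + 4*(-4*1)**2)*2 = (-50 + 4*(-4)**2)*2 = (-50 + 4*16)*2 = (-50 + 64)*2 = 14*2 = 28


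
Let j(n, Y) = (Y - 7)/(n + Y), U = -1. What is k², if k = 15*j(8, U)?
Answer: 14400/49 ≈ 293.88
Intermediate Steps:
j(n, Y) = (-7 + Y)/(Y + n)
k = -120/7 (k = 15*((-7 - 1)/(-1 + 8)) = 15*(-8/7) = -120/7 ≈ -17.143)
k² = (-120/7)² = 14400/49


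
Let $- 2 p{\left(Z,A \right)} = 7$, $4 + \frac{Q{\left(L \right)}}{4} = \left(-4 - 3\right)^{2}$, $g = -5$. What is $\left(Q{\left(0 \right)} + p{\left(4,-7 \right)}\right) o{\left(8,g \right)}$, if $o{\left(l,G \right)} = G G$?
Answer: $\frac{8825}{2} \approx 4412.5$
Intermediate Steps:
$Q{\left(L \right)} = 180$ ($Q{\left(L \right)} = -16 + 4 \left(-4 - 3\right)^{2} = -16 + 4 \left(-7\right)^{2} = -16 + 4 \cdot 49 = -16 + 196 = 180$)
$p{\left(Z,A \right)} = - \frac{7}{2}$ ($p{\left(Z,A \right)} = \left(- \frac{1}{2}\right) 7 = - \frac{7}{2}$)
$o{\left(l,G \right)} = G^{2}$
$\left(Q{\left(0 \right)} + p{\left(4,-7 \right)}\right) o{\left(8,g \right)} = \left(180 - \frac{7}{2}\right) \left(-5\right)^{2} = \frac{353}{2} \cdot 25 = \frac{8825}{2}$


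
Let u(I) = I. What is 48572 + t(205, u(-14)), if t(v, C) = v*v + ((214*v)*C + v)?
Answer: -523378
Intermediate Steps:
t(v, C) = v + v² + 214*C*v (t(v, C) = v² + (214*C*v + v) = v² + (v + 214*C*v) = v + v² + 214*C*v)
48572 + t(205, u(-14)) = 48572 + 205*(1 + 205 + 214*(-14)) = 48572 + 205*(1 + 205 - 2996) = 48572 + 205*(-2790) = 48572 - 571950 = -523378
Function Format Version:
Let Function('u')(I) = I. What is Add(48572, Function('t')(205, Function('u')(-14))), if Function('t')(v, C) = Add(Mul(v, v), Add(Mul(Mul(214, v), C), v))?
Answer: -523378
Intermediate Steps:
Function('t')(v, C) = Add(v, Pow(v, 2), Mul(214, C, v)) (Function('t')(v, C) = Add(Pow(v, 2), Add(Mul(214, C, v), v)) = Add(Pow(v, 2), Add(v, Mul(214, C, v))) = Add(v, Pow(v, 2), Mul(214, C, v)))
Add(48572, Function('t')(205, Function('u')(-14))) = Add(48572, Mul(205, Add(1, 205, Mul(214, -14)))) = Add(48572, Mul(205, Add(1, 205, -2996))) = Add(48572, Mul(205, -2790)) = Add(48572, -571950) = -523378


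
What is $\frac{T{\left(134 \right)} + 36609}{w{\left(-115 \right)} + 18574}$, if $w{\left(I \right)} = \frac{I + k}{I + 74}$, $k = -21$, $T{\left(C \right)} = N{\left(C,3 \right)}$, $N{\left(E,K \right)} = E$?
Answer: $\frac{215209}{108810} \approx 1.9778$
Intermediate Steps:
$T{\left(C \right)} = C$
$w{\left(I \right)} = \frac{-21 + I}{74 + I}$ ($w{\left(I \right)} = \frac{I - 21}{I + 74} = \frac{-21 + I}{74 + I}$)
$\frac{T{\left(134 \right)} + 36609}{w{\left(-115 \right)} + 18574} = \frac{134 + 36609}{\frac{-21 - 115}{74 - 115} + 18574} = \frac{36743}{\frac{1}{-41} \left(-136\right) + 18574} = \frac{36743}{\left(- \frac{1}{41}\right) \left(-136\right) + 18574} = \frac{36743}{\frac{136}{41} + 18574} = \frac{36743}{\frac{761670}{41}} = 36743 \cdot \frac{41}{761670} = \frac{215209}{108810}$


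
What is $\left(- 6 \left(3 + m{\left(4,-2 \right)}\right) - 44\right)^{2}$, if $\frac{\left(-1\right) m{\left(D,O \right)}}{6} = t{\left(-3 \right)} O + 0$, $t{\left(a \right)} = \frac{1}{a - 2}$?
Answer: $\frac{56644}{25} \approx 2265.8$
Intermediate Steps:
$t{\left(a \right)} = \frac{1}{-2 + a}$
$m{\left(D,O \right)} = \frac{6 O}{5}$ ($m{\left(D,O \right)} = - 6 \left(\frac{O}{-2 - 3} + 0\right) = - 6 \left(\frac{O}{-5} + 0\right) = - 6 \left(- \frac{O}{5} + 0\right) = - 6 \left(- \frac{O}{5}\right) = \frac{6 O}{5}$)
$\left(- 6 \left(3 + m{\left(4,-2 \right)}\right) - 44\right)^{2} = \left(- 6 \left(3 + \frac{6}{5} \left(-2\right)\right) - 44\right)^{2} = \left(- 6 \left(3 - \frac{12}{5}\right) - 44\right)^{2} = \left(\left(-6\right) \frac{3}{5} - 44\right)^{2} = \left(- \frac{18}{5} - 44\right)^{2} = \left(- \frac{238}{5}\right)^{2} = \frac{56644}{25}$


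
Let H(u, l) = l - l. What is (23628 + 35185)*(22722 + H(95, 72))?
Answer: 1336348986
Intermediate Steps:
H(u, l) = 0
(23628 + 35185)*(22722 + H(95, 72)) = (23628 + 35185)*(22722 + 0) = 58813*22722 = 1336348986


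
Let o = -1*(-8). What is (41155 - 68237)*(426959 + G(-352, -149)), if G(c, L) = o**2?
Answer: -11564636886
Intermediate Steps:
o = 8
G(c, L) = 64 (G(c, L) = 8**2 = 64)
(41155 - 68237)*(426959 + G(-352, -149)) = (41155 - 68237)*(426959 + 64) = -27082*427023 = -11564636886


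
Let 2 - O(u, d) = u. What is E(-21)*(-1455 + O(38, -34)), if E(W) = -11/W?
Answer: -781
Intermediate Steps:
O(u, d) = 2 - u
E(-21)*(-1455 + O(38, -34)) = (-11/(-21))*(-1455 + (2 - 1*38)) = (-11*(-1/21))*(-1455 + (2 - 38)) = 11*(-1455 - 36)/21 = (11/21)*(-1491) = -781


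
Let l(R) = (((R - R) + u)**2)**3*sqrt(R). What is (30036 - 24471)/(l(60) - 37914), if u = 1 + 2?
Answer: -1674535/11155436 - 64395*sqrt(15)/11155436 ≈ -0.17247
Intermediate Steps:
u = 3
l(R) = 729*sqrt(R) (l(R) = (((R - R) + 3)**2)**3*sqrt(R) = ((0 + 3)**2)**3*sqrt(R) = (3**2)**3*sqrt(R) = 9**3*sqrt(R) = 729*sqrt(R))
(30036 - 24471)/(l(60) - 37914) = (30036 - 24471)/(729*sqrt(60) - 37914) = 5565/(729*(2*sqrt(15)) - 37914) = 5565/(1458*sqrt(15) - 37914) = 5565/(-37914 + 1458*sqrt(15))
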